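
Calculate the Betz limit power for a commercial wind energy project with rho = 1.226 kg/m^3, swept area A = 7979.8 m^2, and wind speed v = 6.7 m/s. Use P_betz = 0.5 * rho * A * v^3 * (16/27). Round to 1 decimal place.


The Betz coefficient Cp_max = 16/27 = 0.5926
v^3 = 6.7^3 = 300.763
P_betz = 0.5 * rho * A * v^3 * Cp_max
P_betz = 0.5 * 1.226 * 7979.8 * 300.763 * 0.5926
P_betz = 871832.6 W

871832.6


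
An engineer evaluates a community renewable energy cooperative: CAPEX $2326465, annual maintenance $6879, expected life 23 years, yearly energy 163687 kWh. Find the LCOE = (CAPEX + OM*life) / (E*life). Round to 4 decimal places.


Total cost = CAPEX + OM * lifetime = 2326465 + 6879 * 23 = 2326465 + 158217 = 2484682
Total generation = annual * lifetime = 163687 * 23 = 3764801 kWh
LCOE = 2484682 / 3764801
LCOE = 0.6600 $/kWh

0.6600


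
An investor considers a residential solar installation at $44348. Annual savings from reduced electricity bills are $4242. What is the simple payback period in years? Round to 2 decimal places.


Simple payback period = initial cost / annual savings
Payback = 44348 / 4242
Payback = 10.45 years

10.45


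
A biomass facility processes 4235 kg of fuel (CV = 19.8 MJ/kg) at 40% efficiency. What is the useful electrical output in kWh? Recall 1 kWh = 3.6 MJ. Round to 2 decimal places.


Total energy = mass * CV = 4235 * 19.8 = 83853.0 MJ
Useful energy = total * eta = 83853.0 * 0.4 = 33541.2 MJ
Convert to kWh: 33541.2 / 3.6
Useful energy = 9317.00 kWh

9317.00


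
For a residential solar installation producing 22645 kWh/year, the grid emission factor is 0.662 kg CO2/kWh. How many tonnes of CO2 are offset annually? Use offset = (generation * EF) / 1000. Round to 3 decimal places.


CO2 offset in kg = generation * emission_factor
CO2 offset = 22645 * 0.662 = 14990.99 kg
Convert to tonnes:
  CO2 offset = 14990.99 / 1000 = 14.991 tonnes

14.991


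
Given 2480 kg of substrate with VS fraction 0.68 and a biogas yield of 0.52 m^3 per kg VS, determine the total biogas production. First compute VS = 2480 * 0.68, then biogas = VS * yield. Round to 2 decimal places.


Compute volatile solids:
  VS = mass * VS_fraction = 2480 * 0.68 = 1686.4 kg
Calculate biogas volume:
  Biogas = VS * specific_yield = 1686.4 * 0.52
  Biogas = 876.93 m^3

876.93


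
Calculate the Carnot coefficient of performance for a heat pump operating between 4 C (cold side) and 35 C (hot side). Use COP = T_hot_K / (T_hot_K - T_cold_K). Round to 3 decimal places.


Convert to Kelvin:
  T_hot = 35 + 273.15 = 308.15 K
  T_cold = 4 + 273.15 = 277.15 K
Apply Carnot COP formula:
  COP = T_hot_K / (T_hot_K - T_cold_K) = 308.15 / 31.0
  COP = 9.940

9.940


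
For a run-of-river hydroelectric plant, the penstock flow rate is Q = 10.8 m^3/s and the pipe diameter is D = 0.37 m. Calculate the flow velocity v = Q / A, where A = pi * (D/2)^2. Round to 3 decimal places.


Compute pipe cross-sectional area:
  A = pi * (D/2)^2 = pi * (0.37/2)^2 = 0.1075 m^2
Calculate velocity:
  v = Q / A = 10.8 / 0.1075
  v = 100.445 m/s

100.445


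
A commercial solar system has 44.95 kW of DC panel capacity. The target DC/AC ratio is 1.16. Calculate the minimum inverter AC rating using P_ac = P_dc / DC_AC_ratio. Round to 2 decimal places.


The inverter AC capacity is determined by the DC/AC ratio.
Given: P_dc = 44.95 kW, DC/AC ratio = 1.16
P_ac = P_dc / ratio = 44.95 / 1.16
P_ac = 38.75 kW

38.75


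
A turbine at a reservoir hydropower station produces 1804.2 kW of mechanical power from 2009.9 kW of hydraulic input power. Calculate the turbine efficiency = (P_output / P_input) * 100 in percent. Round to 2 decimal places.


Turbine efficiency = (output power / input power) * 100
eta = (1804.2 / 2009.9) * 100
eta = 89.77%

89.77


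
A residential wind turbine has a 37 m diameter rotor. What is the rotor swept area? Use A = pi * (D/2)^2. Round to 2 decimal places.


Compute the rotor radius:
  r = D / 2 = 37 / 2 = 18.5 m
Calculate swept area:
  A = pi * r^2 = pi * 18.5^2
  A = 1075.21 m^2

1075.21


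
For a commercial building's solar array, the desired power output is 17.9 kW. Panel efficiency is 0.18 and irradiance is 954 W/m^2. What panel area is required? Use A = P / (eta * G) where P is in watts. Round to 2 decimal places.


Convert target power to watts: P = 17.9 * 1000 = 17900.0 W
Compute denominator: eta * G = 0.18 * 954 = 171.72
Required area A = P / (eta * G) = 17900.0 / 171.72
A = 104.24 m^2

104.24


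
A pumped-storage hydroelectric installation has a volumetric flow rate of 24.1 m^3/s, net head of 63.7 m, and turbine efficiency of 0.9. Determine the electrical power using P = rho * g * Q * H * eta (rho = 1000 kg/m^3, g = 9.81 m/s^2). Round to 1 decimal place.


Apply the hydropower formula P = rho * g * Q * H * eta
rho * g = 1000 * 9.81 = 9810.0
P = 9810.0 * 24.1 * 63.7 * 0.9
P = 13554015.9 W

13554015.9


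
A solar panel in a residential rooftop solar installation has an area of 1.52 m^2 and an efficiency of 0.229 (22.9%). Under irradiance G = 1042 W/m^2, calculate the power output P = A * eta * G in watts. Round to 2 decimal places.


Use the solar power formula P = A * eta * G.
Given: A = 1.52 m^2, eta = 0.229, G = 1042 W/m^2
P = 1.52 * 0.229 * 1042
P = 362.70 W

362.70


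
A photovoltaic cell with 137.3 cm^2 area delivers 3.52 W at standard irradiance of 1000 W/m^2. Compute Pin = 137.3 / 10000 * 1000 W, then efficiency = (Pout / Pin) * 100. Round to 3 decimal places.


First compute the input power:
  Pin = area_cm2 / 10000 * G = 137.3 / 10000 * 1000 = 13.73 W
Then compute efficiency:
  Efficiency = (Pout / Pin) * 100 = (3.52 / 13.73) * 100
  Efficiency = 25.637%

25.637


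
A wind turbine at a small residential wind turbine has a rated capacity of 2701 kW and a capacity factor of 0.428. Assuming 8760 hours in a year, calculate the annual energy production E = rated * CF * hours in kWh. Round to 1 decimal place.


Annual energy = rated_kW * capacity_factor * hours_per_year
Given: P_rated = 2701 kW, CF = 0.428, hours = 8760
E = 2701 * 0.428 * 8760
E = 10126805.3 kWh

10126805.3


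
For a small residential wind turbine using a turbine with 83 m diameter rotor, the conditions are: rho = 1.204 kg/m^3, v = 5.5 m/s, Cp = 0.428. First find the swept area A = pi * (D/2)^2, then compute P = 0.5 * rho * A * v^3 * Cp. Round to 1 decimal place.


Step 1 -- Compute swept area:
  A = pi * (D/2)^2 = pi * (83/2)^2 = 5410.61 m^2
Step 2 -- Apply wind power equation:
  P = 0.5 * rho * A * v^3 * Cp
  v^3 = 5.5^3 = 166.375
  P = 0.5 * 1.204 * 5410.61 * 166.375 * 0.428
  P = 231939.3 W

231939.3


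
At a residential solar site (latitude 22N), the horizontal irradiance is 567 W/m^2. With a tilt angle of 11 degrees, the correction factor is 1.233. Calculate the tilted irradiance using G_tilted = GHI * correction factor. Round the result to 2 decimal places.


Identify the given values:
  GHI = 567 W/m^2, tilt correction factor = 1.233
Apply the formula G_tilted = GHI * factor:
  G_tilted = 567 * 1.233
  G_tilted = 699.11 W/m^2

699.11


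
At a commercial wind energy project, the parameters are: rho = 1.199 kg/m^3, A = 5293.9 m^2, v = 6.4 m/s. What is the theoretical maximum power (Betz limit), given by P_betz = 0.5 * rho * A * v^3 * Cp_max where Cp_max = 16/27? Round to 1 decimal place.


The Betz coefficient Cp_max = 16/27 = 0.5926
v^3 = 6.4^3 = 262.144
P_betz = 0.5 * rho * A * v^3 * Cp_max
P_betz = 0.5 * 1.199 * 5293.9 * 262.144 * 0.5926
P_betz = 493016.1 W

493016.1


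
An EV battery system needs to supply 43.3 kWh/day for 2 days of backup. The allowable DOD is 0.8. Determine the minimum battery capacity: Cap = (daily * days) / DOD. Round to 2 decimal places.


Total energy needed = daily * days = 43.3 * 2 = 86.6 kWh
Account for depth of discharge:
  Cap = total_energy / DOD = 86.6 / 0.8
  Cap = 108.25 kWh

108.25


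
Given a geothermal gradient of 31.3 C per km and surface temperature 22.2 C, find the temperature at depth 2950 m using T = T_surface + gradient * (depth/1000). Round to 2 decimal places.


Convert depth to km: 2950 / 1000 = 2.95 km
Temperature increase = gradient * depth_km = 31.3 * 2.95 = 92.34 C
Temperature at depth = T_surface + delta_T = 22.2 + 92.34
T = 114.54 C

114.54


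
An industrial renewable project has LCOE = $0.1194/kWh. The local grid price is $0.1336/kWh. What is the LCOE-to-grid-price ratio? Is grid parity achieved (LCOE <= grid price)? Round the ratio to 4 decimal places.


Compare LCOE to grid price:
  LCOE = $0.1194/kWh, Grid price = $0.1336/kWh
  Ratio = LCOE / grid_price = 0.1194 / 0.1336 = 0.8937
  Grid parity achieved (ratio <= 1)? yes

0.8937


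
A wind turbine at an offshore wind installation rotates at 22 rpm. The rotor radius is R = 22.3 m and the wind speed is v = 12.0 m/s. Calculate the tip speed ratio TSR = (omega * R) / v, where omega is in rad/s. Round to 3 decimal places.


Convert rotational speed to rad/s:
  omega = 22 * 2 * pi / 60 = 2.3038 rad/s
Compute tip speed:
  v_tip = omega * R = 2.3038 * 22.3 = 51.376 m/s
Tip speed ratio:
  TSR = v_tip / v_wind = 51.376 / 12.0 = 4.281

4.281


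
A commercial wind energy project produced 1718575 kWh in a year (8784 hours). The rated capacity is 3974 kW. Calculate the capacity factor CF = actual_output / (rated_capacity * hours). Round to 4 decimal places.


Capacity factor = actual output / maximum possible output
Maximum possible = rated * hours = 3974 * 8784 = 34907616 kWh
CF = 1718575 / 34907616
CF = 0.0492

0.0492


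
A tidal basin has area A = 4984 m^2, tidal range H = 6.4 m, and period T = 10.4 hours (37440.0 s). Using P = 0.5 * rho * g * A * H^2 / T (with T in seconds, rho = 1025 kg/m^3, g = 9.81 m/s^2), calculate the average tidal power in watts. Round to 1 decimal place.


Convert period to seconds: T = 10.4 * 3600 = 37440.0 s
H^2 = 6.4^2 = 40.96
P = 0.5 * rho * g * A * H^2 / T
P = 0.5 * 1025 * 9.81 * 4984 * 40.96 / 37440.0
P = 27413.5 W

27413.5


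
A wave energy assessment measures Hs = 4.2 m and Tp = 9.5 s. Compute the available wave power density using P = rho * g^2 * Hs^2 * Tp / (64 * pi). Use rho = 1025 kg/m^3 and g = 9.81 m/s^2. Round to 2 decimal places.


Apply wave power formula:
  g^2 = 9.81^2 = 96.2361
  Hs^2 = 4.2^2 = 17.64
  Numerator = rho * g^2 * Hs^2 * Tp = 1025 * 96.2361 * 17.64 * 9.5 = 16530426.78
  Denominator = 64 * pi = 201.0619
  P = 16530426.78 / 201.0619 = 82215.60 W/m

82215.60


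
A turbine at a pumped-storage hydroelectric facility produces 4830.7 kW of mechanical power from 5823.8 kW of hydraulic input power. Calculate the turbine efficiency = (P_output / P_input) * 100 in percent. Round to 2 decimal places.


Turbine efficiency = (output power / input power) * 100
eta = (4830.7 / 5823.8) * 100
eta = 82.95%

82.95


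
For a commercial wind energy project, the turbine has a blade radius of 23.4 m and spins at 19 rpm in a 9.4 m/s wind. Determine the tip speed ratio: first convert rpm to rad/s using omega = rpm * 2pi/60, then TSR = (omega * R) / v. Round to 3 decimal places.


Convert rotational speed to rad/s:
  omega = 19 * 2 * pi / 60 = 1.9897 rad/s
Compute tip speed:
  v_tip = omega * R = 1.9897 * 23.4 = 46.558 m/s
Tip speed ratio:
  TSR = v_tip / v_wind = 46.558 / 9.4 = 4.953

4.953


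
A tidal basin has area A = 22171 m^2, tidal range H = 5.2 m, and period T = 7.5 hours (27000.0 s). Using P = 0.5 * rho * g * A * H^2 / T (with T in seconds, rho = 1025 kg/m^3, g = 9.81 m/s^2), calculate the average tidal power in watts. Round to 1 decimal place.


Convert period to seconds: T = 7.5 * 3600 = 27000.0 s
H^2 = 5.2^2 = 27.04
P = 0.5 * rho * g * A * H^2 / T
P = 0.5 * 1025 * 9.81 * 22171 * 27.04 / 27000.0
P = 111632.6 W

111632.6


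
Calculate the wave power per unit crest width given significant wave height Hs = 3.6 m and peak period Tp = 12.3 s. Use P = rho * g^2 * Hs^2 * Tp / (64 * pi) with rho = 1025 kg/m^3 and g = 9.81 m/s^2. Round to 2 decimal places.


Apply wave power formula:
  g^2 = 9.81^2 = 96.2361
  Hs^2 = 3.6^2 = 12.96
  Numerator = rho * g^2 * Hs^2 * Tp = 1025 * 96.2361 * 12.96 * 12.3 = 15724324.33
  Denominator = 64 * pi = 201.0619
  P = 15724324.33 / 201.0619 = 78206.37 W/m

78206.37


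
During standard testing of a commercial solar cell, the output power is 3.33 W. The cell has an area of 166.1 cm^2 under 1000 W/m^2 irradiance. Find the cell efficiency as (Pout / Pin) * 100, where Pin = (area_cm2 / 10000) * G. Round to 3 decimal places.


First compute the input power:
  Pin = area_cm2 / 10000 * G = 166.1 / 10000 * 1000 = 16.61 W
Then compute efficiency:
  Efficiency = (Pout / Pin) * 100 = (3.33 / 16.61) * 100
  Efficiency = 20.048%

20.048


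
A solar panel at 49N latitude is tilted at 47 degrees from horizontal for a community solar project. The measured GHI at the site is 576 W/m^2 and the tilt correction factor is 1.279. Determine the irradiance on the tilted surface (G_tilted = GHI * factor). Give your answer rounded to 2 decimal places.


Identify the given values:
  GHI = 576 W/m^2, tilt correction factor = 1.279
Apply the formula G_tilted = GHI * factor:
  G_tilted = 576 * 1.279
  G_tilted = 736.70 W/m^2

736.70


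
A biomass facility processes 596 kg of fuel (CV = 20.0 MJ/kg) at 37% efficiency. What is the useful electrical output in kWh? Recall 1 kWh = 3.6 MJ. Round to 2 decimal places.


Total energy = mass * CV = 596 * 20.0 = 11920.0 MJ
Useful energy = total * eta = 11920.0 * 0.37 = 4410.4 MJ
Convert to kWh: 4410.4 / 3.6
Useful energy = 1225.11 kWh

1225.11


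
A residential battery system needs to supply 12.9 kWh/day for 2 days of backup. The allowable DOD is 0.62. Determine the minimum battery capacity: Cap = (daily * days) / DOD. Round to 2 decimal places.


Total energy needed = daily * days = 12.9 * 2 = 25.8 kWh
Account for depth of discharge:
  Cap = total_energy / DOD = 25.8 / 0.62
  Cap = 41.61 kWh

41.61


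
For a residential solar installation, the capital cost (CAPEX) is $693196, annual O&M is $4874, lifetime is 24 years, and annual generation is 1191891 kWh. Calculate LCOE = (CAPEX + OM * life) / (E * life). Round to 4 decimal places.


Total cost = CAPEX + OM * lifetime = 693196 + 4874 * 24 = 693196 + 116976 = 810172
Total generation = annual * lifetime = 1191891 * 24 = 28605384 kWh
LCOE = 810172 / 28605384
LCOE = 0.0283 $/kWh

0.0283


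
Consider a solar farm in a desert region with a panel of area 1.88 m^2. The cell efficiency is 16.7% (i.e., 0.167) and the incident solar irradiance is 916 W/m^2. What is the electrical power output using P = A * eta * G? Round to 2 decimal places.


Use the solar power formula P = A * eta * G.
Given: A = 1.88 m^2, eta = 0.167, G = 916 W/m^2
P = 1.88 * 0.167 * 916
P = 287.59 W

287.59


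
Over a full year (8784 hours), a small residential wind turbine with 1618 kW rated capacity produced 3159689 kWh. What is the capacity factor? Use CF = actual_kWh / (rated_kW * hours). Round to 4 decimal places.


Capacity factor = actual output / maximum possible output
Maximum possible = rated * hours = 1618 * 8784 = 14212512 kWh
CF = 3159689 / 14212512
CF = 0.2223

0.2223


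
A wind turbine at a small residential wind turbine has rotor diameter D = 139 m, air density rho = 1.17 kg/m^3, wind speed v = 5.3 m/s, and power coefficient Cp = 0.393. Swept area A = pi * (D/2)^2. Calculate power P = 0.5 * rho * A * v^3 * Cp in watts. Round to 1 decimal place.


Step 1 -- Compute swept area:
  A = pi * (D/2)^2 = pi * (139/2)^2 = 15174.68 m^2
Step 2 -- Apply wind power equation:
  P = 0.5 * rho * A * v^3 * Cp
  v^3 = 5.3^3 = 148.877
  P = 0.5 * 1.17 * 15174.68 * 148.877 * 0.393
  P = 519392.3 W

519392.3


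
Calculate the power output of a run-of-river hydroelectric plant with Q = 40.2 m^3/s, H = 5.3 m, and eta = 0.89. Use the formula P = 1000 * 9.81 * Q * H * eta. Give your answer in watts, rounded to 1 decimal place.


Apply the hydropower formula P = rho * g * Q * H * eta
rho * g = 1000 * 9.81 = 9810.0
P = 9810.0 * 40.2 * 5.3 * 0.89
P = 1860205.6 W

1860205.6


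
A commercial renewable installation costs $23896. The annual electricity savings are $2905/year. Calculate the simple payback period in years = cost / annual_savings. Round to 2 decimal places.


Simple payback period = initial cost / annual savings
Payback = 23896 / 2905
Payback = 8.23 years

8.23


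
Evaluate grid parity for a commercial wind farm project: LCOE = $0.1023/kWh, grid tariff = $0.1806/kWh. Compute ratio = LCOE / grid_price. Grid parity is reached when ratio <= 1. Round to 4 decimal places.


Compare LCOE to grid price:
  LCOE = $0.1023/kWh, Grid price = $0.1806/kWh
  Ratio = LCOE / grid_price = 0.1023 / 0.1806 = 0.5664
  Grid parity achieved (ratio <= 1)? yes

0.5664


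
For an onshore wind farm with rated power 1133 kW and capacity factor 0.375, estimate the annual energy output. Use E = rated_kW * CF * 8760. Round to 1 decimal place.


Annual energy = rated_kW * capacity_factor * hours_per_year
Given: P_rated = 1133 kW, CF = 0.375, hours = 8760
E = 1133 * 0.375 * 8760
E = 3721905.0 kWh

3721905.0


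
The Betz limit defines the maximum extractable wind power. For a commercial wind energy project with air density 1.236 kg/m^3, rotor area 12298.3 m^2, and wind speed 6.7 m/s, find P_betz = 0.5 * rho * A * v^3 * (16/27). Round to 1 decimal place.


The Betz coefficient Cp_max = 16/27 = 0.5926
v^3 = 6.7^3 = 300.763
P_betz = 0.5 * rho * A * v^3 * Cp_max
P_betz = 0.5 * 1.236 * 12298.3 * 300.763 * 0.5926
P_betz = 1354609.7 W

1354609.7


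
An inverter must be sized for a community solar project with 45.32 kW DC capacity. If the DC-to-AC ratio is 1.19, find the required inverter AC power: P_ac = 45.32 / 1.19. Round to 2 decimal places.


The inverter AC capacity is determined by the DC/AC ratio.
Given: P_dc = 45.32 kW, DC/AC ratio = 1.19
P_ac = P_dc / ratio = 45.32 / 1.19
P_ac = 38.08 kW

38.08


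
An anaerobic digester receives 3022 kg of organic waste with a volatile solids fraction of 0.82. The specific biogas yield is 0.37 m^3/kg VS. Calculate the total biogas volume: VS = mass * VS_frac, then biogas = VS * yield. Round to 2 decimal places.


Compute volatile solids:
  VS = mass * VS_fraction = 3022 * 0.82 = 2478.04 kg
Calculate biogas volume:
  Biogas = VS * specific_yield = 2478.04 * 0.37
  Biogas = 916.87 m^3

916.87


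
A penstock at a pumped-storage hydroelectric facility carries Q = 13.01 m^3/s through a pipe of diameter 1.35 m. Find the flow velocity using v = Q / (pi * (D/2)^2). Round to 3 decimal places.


Compute pipe cross-sectional area:
  A = pi * (D/2)^2 = pi * (1.35/2)^2 = 1.4314 m^2
Calculate velocity:
  v = Q / A = 13.01 / 1.4314
  v = 9.089 m/s

9.089


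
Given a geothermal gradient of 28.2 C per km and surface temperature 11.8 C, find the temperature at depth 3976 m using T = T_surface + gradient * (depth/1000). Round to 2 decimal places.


Convert depth to km: 3976 / 1000 = 3.976 km
Temperature increase = gradient * depth_km = 28.2 * 3.976 = 112.12 C
Temperature at depth = T_surface + delta_T = 11.8 + 112.12
T = 123.92 C

123.92


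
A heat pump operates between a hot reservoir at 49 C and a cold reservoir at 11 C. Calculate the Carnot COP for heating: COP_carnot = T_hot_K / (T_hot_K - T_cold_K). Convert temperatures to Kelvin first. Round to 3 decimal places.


Convert to Kelvin:
  T_hot = 49 + 273.15 = 322.15 K
  T_cold = 11 + 273.15 = 284.15 K
Apply Carnot COP formula:
  COP = T_hot_K / (T_hot_K - T_cold_K) = 322.15 / 38.0
  COP = 8.478

8.478


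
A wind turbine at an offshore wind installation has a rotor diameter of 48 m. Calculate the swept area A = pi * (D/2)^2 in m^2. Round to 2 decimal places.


Compute the rotor radius:
  r = D / 2 = 48 / 2 = 24.0 m
Calculate swept area:
  A = pi * r^2 = pi * 24.0^2
  A = 1809.56 m^2

1809.56


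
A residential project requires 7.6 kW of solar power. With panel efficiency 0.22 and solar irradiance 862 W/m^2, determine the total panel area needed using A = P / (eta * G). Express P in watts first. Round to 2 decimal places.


Convert target power to watts: P = 7.6 * 1000 = 7600.0 W
Compute denominator: eta * G = 0.22 * 862 = 189.64
Required area A = P / (eta * G) = 7600.0 / 189.64
A = 40.08 m^2

40.08


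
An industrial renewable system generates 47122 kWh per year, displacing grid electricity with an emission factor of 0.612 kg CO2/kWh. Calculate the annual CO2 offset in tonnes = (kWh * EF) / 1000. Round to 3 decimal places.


CO2 offset in kg = generation * emission_factor
CO2 offset = 47122 * 0.612 = 28838.66 kg
Convert to tonnes:
  CO2 offset = 28838.66 / 1000 = 28.839 tonnes

28.839


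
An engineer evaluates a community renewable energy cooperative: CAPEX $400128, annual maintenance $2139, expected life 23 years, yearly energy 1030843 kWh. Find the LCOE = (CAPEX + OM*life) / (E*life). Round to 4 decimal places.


Total cost = CAPEX + OM * lifetime = 400128 + 2139 * 23 = 400128 + 49197 = 449325
Total generation = annual * lifetime = 1030843 * 23 = 23709389 kWh
LCOE = 449325 / 23709389
LCOE = 0.0190 $/kWh

0.0190


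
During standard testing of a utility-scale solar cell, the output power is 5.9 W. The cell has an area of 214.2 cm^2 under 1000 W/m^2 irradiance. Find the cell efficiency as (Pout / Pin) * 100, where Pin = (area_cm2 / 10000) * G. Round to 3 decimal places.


First compute the input power:
  Pin = area_cm2 / 10000 * G = 214.2 / 10000 * 1000 = 21.42 W
Then compute efficiency:
  Efficiency = (Pout / Pin) * 100 = (5.9 / 21.42) * 100
  Efficiency = 27.544%

27.544


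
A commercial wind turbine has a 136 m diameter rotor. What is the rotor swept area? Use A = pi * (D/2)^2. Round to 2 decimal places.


Compute the rotor radius:
  r = D / 2 = 136 / 2 = 68.0 m
Calculate swept area:
  A = pi * r^2 = pi * 68.0^2
  A = 14526.72 m^2

14526.72


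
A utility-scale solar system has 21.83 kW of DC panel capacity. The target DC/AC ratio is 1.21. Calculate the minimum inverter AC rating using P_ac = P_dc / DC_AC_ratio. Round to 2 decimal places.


The inverter AC capacity is determined by the DC/AC ratio.
Given: P_dc = 21.83 kW, DC/AC ratio = 1.21
P_ac = P_dc / ratio = 21.83 / 1.21
P_ac = 18.04 kW

18.04


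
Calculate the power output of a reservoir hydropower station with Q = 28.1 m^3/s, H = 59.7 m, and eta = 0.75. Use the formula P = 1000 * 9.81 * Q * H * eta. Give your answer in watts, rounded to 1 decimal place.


Apply the hydropower formula P = rho * g * Q * H * eta
rho * g = 1000 * 9.81 = 9810.0
P = 9810.0 * 28.1 * 59.7 * 0.75
P = 12342721.3 W

12342721.3


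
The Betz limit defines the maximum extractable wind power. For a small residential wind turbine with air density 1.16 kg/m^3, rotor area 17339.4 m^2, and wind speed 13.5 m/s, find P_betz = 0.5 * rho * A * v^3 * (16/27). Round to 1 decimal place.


The Betz coefficient Cp_max = 16/27 = 0.5926
v^3 = 13.5^3 = 2460.375
P_betz = 0.5 * rho * A * v^3 * Cp_max
P_betz = 0.5 * 1.16 * 17339.4 * 2460.375 * 0.5926
P_betz = 14662890.2 W

14662890.2


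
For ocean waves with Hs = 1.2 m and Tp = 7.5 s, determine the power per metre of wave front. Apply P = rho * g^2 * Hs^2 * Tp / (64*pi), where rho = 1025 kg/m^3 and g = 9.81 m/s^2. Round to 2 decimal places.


Apply wave power formula:
  g^2 = 9.81^2 = 96.2361
  Hs^2 = 1.2^2 = 1.44
  Numerator = rho * g^2 * Hs^2 * Tp = 1025 * 96.2361 * 1.44 * 7.5 = 1065333.63
  Denominator = 64 * pi = 201.0619
  P = 1065333.63 / 201.0619 = 5298.53 W/m

5298.53


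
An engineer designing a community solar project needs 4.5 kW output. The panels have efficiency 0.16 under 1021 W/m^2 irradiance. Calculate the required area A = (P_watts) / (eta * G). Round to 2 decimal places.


Convert target power to watts: P = 4.5 * 1000 = 4500.0 W
Compute denominator: eta * G = 0.16 * 1021 = 163.36
Required area A = P / (eta * G) = 4500.0 / 163.36
A = 27.55 m^2

27.55


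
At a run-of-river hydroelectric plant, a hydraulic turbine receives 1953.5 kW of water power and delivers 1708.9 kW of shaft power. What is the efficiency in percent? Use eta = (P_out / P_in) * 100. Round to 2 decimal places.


Turbine efficiency = (output power / input power) * 100
eta = (1708.9 / 1953.5) * 100
eta = 87.48%

87.48


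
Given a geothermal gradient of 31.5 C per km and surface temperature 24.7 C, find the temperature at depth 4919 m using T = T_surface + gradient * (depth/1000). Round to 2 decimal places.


Convert depth to km: 4919 / 1000 = 4.919 km
Temperature increase = gradient * depth_km = 31.5 * 4.919 = 154.95 C
Temperature at depth = T_surface + delta_T = 24.7 + 154.95
T = 179.65 C

179.65


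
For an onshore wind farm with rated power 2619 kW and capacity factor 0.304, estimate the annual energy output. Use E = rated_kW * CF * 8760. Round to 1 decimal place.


Annual energy = rated_kW * capacity_factor * hours_per_year
Given: P_rated = 2619 kW, CF = 0.304, hours = 8760
E = 2619 * 0.304 * 8760
E = 6974501.8 kWh

6974501.8


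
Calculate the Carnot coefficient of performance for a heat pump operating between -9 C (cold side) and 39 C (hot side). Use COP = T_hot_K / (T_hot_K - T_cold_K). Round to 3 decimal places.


Convert to Kelvin:
  T_hot = 39 + 273.15 = 312.15 K
  T_cold = -9 + 273.15 = 264.15 K
Apply Carnot COP formula:
  COP = T_hot_K / (T_hot_K - T_cold_K) = 312.15 / 48.0
  COP = 6.503

6.503


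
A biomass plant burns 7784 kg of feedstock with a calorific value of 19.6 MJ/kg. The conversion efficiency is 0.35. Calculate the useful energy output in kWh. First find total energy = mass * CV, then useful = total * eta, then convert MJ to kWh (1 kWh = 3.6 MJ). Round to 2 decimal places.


Total energy = mass * CV = 7784 * 19.6 = 152566.4 MJ
Useful energy = total * eta = 152566.4 * 0.35 = 53398.24 MJ
Convert to kWh: 53398.24 / 3.6
Useful energy = 14832.84 kWh

14832.84


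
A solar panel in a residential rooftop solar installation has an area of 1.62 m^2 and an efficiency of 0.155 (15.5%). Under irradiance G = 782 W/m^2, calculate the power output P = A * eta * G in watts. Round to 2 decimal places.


Use the solar power formula P = A * eta * G.
Given: A = 1.62 m^2, eta = 0.155, G = 782 W/m^2
P = 1.62 * 0.155 * 782
P = 196.36 W

196.36


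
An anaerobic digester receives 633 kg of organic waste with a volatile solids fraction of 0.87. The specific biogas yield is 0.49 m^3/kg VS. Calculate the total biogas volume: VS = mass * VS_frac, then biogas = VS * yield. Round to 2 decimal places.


Compute volatile solids:
  VS = mass * VS_fraction = 633 * 0.87 = 550.71 kg
Calculate biogas volume:
  Biogas = VS * specific_yield = 550.71 * 0.49
  Biogas = 269.85 m^3

269.85


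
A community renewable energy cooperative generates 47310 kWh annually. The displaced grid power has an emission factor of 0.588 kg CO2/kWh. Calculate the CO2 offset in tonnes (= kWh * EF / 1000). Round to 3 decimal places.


CO2 offset in kg = generation * emission_factor
CO2 offset = 47310 * 0.588 = 27818.28 kg
Convert to tonnes:
  CO2 offset = 27818.28 / 1000 = 27.818 tonnes

27.818


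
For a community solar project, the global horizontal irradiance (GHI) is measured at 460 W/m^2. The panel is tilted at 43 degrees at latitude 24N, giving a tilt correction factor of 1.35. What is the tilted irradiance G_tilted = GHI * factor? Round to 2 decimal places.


Identify the given values:
  GHI = 460 W/m^2, tilt correction factor = 1.35
Apply the formula G_tilted = GHI * factor:
  G_tilted = 460 * 1.35
  G_tilted = 621.00 W/m^2

621.00


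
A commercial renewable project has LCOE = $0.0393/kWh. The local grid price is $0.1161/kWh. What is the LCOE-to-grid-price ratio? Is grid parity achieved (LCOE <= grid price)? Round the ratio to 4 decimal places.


Compare LCOE to grid price:
  LCOE = $0.0393/kWh, Grid price = $0.1161/kWh
  Ratio = LCOE / grid_price = 0.0393 / 0.1161 = 0.3385
  Grid parity achieved (ratio <= 1)? yes

0.3385


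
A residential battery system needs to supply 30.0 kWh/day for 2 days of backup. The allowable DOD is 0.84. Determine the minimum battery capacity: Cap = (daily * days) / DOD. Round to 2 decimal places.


Total energy needed = daily * days = 30.0 * 2 = 60.0 kWh
Account for depth of discharge:
  Cap = total_energy / DOD = 60.0 / 0.84
  Cap = 71.43 kWh

71.43


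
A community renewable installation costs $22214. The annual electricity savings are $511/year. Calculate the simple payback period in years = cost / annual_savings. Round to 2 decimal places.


Simple payback period = initial cost / annual savings
Payback = 22214 / 511
Payback = 43.47 years

43.47


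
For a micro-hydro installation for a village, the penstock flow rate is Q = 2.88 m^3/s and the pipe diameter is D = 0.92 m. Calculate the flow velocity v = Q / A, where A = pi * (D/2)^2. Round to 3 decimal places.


Compute pipe cross-sectional area:
  A = pi * (D/2)^2 = pi * (0.92/2)^2 = 0.6648 m^2
Calculate velocity:
  v = Q / A = 2.88 / 0.6648
  v = 4.332 m/s

4.332


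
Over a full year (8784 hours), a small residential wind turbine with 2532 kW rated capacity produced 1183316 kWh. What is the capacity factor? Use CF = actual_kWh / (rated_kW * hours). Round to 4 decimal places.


Capacity factor = actual output / maximum possible output
Maximum possible = rated * hours = 2532 * 8784 = 22241088 kWh
CF = 1183316 / 22241088
CF = 0.0532

0.0532


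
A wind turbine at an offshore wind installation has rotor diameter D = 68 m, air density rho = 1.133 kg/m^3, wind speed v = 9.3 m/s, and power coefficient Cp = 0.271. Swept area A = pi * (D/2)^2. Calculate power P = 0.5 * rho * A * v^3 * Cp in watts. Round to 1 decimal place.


Step 1 -- Compute swept area:
  A = pi * (D/2)^2 = pi * (68/2)^2 = 3631.68 m^2
Step 2 -- Apply wind power equation:
  P = 0.5 * rho * A * v^3 * Cp
  v^3 = 9.3^3 = 804.357
  P = 0.5 * 1.133 * 3631.68 * 804.357 * 0.271
  P = 448462.1 W

448462.1


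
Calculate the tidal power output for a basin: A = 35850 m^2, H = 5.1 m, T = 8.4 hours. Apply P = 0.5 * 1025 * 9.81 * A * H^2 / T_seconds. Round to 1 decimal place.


Convert period to seconds: T = 8.4 * 3600 = 30240.0 s
H^2 = 5.1^2 = 26.01
P = 0.5 * rho * g * A * H^2 / T
P = 0.5 * 1025 * 9.81 * 35850 * 26.01 / 30240.0
P = 155028.2 W

155028.2


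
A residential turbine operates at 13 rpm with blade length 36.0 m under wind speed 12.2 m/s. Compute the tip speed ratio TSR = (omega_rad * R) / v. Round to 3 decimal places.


Convert rotational speed to rad/s:
  omega = 13 * 2 * pi / 60 = 1.3614 rad/s
Compute tip speed:
  v_tip = omega * R = 1.3614 * 36.0 = 49.009 m/s
Tip speed ratio:
  TSR = v_tip / v_wind = 49.009 / 12.2 = 4.017

4.017


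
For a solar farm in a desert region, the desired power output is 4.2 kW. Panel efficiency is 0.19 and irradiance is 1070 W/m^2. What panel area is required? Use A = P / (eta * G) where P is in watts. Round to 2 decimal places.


Convert target power to watts: P = 4.2 * 1000 = 4200.0 W
Compute denominator: eta * G = 0.19 * 1070 = 203.3
Required area A = P / (eta * G) = 4200.0 / 203.3
A = 20.66 m^2

20.66


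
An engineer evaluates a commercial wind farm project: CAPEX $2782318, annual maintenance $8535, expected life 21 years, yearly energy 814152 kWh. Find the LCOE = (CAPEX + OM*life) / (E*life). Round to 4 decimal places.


Total cost = CAPEX + OM * lifetime = 2782318 + 8535 * 21 = 2782318 + 179235 = 2961553
Total generation = annual * lifetime = 814152 * 21 = 17097192 kWh
LCOE = 2961553 / 17097192
LCOE = 0.1732 $/kWh

0.1732


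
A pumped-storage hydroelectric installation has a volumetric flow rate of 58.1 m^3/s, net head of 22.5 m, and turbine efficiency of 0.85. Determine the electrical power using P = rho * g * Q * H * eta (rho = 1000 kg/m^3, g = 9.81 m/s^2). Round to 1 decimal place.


Apply the hydropower formula P = rho * g * Q * H * eta
rho * g = 1000 * 9.81 = 9810.0
P = 9810.0 * 58.1 * 22.5 * 0.85
P = 10900504.1 W

10900504.1


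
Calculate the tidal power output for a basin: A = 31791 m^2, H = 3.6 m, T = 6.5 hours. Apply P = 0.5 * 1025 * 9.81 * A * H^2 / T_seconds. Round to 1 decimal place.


Convert period to seconds: T = 6.5 * 3600 = 23400.0 s
H^2 = 3.6^2 = 12.96
P = 0.5 * rho * g * A * H^2 / T
P = 0.5 * 1025 * 9.81 * 31791 * 12.96 / 23400.0
P = 88523.0 W

88523.0


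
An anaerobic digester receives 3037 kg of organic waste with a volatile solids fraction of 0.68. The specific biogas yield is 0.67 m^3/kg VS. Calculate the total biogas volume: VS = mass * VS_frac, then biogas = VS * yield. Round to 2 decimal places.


Compute volatile solids:
  VS = mass * VS_fraction = 3037 * 0.68 = 2065.16 kg
Calculate biogas volume:
  Biogas = VS * specific_yield = 2065.16 * 0.67
  Biogas = 1383.66 m^3

1383.66


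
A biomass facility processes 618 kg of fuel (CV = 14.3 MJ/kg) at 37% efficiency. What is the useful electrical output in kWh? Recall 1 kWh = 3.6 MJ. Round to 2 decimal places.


Total energy = mass * CV = 618 * 14.3 = 8837.4 MJ
Useful energy = total * eta = 8837.4 * 0.37 = 3269.84 MJ
Convert to kWh: 3269.84 / 3.6
Useful energy = 908.29 kWh

908.29


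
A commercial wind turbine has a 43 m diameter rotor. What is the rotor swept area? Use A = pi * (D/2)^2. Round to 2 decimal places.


Compute the rotor radius:
  r = D / 2 = 43 / 2 = 21.5 m
Calculate swept area:
  A = pi * r^2 = pi * 21.5^2
  A = 1452.20 m^2

1452.20


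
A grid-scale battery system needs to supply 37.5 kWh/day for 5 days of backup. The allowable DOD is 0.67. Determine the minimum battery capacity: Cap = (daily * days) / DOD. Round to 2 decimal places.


Total energy needed = daily * days = 37.5 * 5 = 187.5 kWh
Account for depth of discharge:
  Cap = total_energy / DOD = 187.5 / 0.67
  Cap = 279.85 kWh

279.85


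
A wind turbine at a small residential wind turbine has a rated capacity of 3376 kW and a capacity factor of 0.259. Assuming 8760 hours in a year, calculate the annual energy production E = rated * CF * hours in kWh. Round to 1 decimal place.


Annual energy = rated_kW * capacity_factor * hours_per_year
Given: P_rated = 3376 kW, CF = 0.259, hours = 8760
E = 3376 * 0.259 * 8760
E = 7659603.8 kWh

7659603.8


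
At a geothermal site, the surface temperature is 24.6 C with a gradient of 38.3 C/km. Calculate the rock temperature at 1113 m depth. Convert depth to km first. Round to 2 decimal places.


Convert depth to km: 1113 / 1000 = 1.113 km
Temperature increase = gradient * depth_km = 38.3 * 1.113 = 42.63 C
Temperature at depth = T_surface + delta_T = 24.6 + 42.63
T = 67.23 C

67.23


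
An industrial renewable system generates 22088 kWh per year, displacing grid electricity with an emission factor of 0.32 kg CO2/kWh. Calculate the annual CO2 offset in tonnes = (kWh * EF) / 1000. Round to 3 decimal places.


CO2 offset in kg = generation * emission_factor
CO2 offset = 22088 * 0.32 = 7068.16 kg
Convert to tonnes:
  CO2 offset = 7068.16 / 1000 = 7.068 tonnes

7.068


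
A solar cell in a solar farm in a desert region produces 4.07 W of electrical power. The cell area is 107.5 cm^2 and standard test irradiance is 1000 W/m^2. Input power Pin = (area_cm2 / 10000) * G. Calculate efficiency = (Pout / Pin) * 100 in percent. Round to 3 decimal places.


First compute the input power:
  Pin = area_cm2 / 10000 * G = 107.5 / 10000 * 1000 = 10.75 W
Then compute efficiency:
  Efficiency = (Pout / Pin) * 100 = (4.07 / 10.75) * 100
  Efficiency = 37.860%

37.860


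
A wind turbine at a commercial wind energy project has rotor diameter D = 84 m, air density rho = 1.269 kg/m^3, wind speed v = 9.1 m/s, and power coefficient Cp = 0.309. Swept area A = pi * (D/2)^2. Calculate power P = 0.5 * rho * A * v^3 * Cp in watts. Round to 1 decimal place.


Step 1 -- Compute swept area:
  A = pi * (D/2)^2 = pi * (84/2)^2 = 5541.77 m^2
Step 2 -- Apply wind power equation:
  P = 0.5 * rho * A * v^3 * Cp
  v^3 = 9.1^3 = 753.571
  P = 0.5 * 1.269 * 5541.77 * 753.571 * 0.309
  P = 818771.5 W

818771.5


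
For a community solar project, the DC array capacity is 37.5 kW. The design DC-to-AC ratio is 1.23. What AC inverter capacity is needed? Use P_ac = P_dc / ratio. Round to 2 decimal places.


The inverter AC capacity is determined by the DC/AC ratio.
Given: P_dc = 37.5 kW, DC/AC ratio = 1.23
P_ac = P_dc / ratio = 37.5 / 1.23
P_ac = 30.49 kW

30.49


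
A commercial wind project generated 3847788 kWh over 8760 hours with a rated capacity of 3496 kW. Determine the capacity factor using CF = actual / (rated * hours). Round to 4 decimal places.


Capacity factor = actual output / maximum possible output
Maximum possible = rated * hours = 3496 * 8760 = 30624960 kWh
CF = 3847788 / 30624960
CF = 0.1256

0.1256


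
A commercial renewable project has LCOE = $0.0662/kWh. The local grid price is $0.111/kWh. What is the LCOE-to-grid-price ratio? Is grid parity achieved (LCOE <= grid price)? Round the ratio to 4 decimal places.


Compare LCOE to grid price:
  LCOE = $0.0662/kWh, Grid price = $0.111/kWh
  Ratio = LCOE / grid_price = 0.0662 / 0.111 = 0.5964
  Grid parity achieved (ratio <= 1)? yes

0.5964


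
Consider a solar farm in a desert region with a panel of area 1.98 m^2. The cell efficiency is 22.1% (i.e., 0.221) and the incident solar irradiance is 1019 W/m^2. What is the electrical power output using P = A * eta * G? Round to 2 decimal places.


Use the solar power formula P = A * eta * G.
Given: A = 1.98 m^2, eta = 0.221, G = 1019 W/m^2
P = 1.98 * 0.221 * 1019
P = 445.89 W

445.89


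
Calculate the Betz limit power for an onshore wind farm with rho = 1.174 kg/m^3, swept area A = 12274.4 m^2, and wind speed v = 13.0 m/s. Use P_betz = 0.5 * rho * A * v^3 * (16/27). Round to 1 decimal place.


The Betz coefficient Cp_max = 16/27 = 0.5926
v^3 = 13.0^3 = 2197.0
P_betz = 0.5 * rho * A * v^3 * Cp_max
P_betz = 0.5 * 1.174 * 12274.4 * 2197.0 * 0.5926
P_betz = 9380471.1 W

9380471.1


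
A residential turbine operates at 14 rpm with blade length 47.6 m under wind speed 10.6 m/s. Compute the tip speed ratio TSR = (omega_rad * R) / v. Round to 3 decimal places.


Convert rotational speed to rad/s:
  omega = 14 * 2 * pi / 60 = 1.4661 rad/s
Compute tip speed:
  v_tip = omega * R = 1.4661 * 47.6 = 69.785 m/s
Tip speed ratio:
  TSR = v_tip / v_wind = 69.785 / 10.6 = 6.584

6.584


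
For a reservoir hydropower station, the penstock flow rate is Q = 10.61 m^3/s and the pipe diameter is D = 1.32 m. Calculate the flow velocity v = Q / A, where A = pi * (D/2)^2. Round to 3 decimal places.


Compute pipe cross-sectional area:
  A = pi * (D/2)^2 = pi * (1.32/2)^2 = 1.3685 m^2
Calculate velocity:
  v = Q / A = 10.61 / 1.3685
  v = 7.753 m/s

7.753


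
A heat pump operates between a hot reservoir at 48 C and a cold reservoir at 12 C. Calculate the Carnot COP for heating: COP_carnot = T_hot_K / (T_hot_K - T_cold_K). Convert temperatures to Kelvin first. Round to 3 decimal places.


Convert to Kelvin:
  T_hot = 48 + 273.15 = 321.15 K
  T_cold = 12 + 273.15 = 285.15 K
Apply Carnot COP formula:
  COP = T_hot_K / (T_hot_K - T_cold_K) = 321.15 / 36.0
  COP = 8.921

8.921


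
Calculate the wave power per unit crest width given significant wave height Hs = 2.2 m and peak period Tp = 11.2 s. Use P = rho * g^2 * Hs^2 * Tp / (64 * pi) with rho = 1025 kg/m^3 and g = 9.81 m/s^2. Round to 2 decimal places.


Apply wave power formula:
  g^2 = 9.81^2 = 96.2361
  Hs^2 = 2.2^2 = 4.84
  Numerator = rho * g^2 * Hs^2 * Tp = 1025 * 96.2361 * 4.84 * 11.2 = 5347185.67
  Denominator = 64 * pi = 201.0619
  P = 5347185.67 / 201.0619 = 26594.72 W/m

26594.72


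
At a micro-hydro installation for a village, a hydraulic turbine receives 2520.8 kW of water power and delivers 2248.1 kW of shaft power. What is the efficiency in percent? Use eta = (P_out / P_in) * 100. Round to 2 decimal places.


Turbine efficiency = (output power / input power) * 100
eta = (2248.1 / 2520.8) * 100
eta = 89.18%

89.18


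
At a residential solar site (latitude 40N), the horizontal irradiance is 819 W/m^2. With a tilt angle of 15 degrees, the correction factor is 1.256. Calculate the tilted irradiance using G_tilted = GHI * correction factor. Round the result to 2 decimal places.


Identify the given values:
  GHI = 819 W/m^2, tilt correction factor = 1.256
Apply the formula G_tilted = GHI * factor:
  G_tilted = 819 * 1.256
  G_tilted = 1028.66 W/m^2

1028.66
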